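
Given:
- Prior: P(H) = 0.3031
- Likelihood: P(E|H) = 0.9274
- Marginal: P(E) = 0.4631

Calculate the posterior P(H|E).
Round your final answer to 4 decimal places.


Using Bayes' theorem:

P(H|E) = P(E|H) × P(H) / P(E)
       = 0.9274 × 0.3031 / 0.4631
       = 0.28109494 / 0.4631
       = 0.6070

The evidence strengthens our belief in H.
Prior: 0.3031 → Posterior: 0.6070


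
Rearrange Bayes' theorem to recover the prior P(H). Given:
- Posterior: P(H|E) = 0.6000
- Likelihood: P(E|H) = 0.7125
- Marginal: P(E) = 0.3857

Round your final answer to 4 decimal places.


From Bayes' theorem: P(H|E) = P(E|H) × P(H) / P(E)

Rearranging for P(H):
P(H) = P(H|E) × P(E) / P(E|H)
     = 0.6000 × 0.3857 / 0.7125
     = 0.23142000 / 0.7125
     = 0.3248


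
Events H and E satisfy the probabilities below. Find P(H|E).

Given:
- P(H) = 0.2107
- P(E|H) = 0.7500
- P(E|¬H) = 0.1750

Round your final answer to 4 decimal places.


Bayes' theorem: P(H|E) = P(E|H) × P(H) / P(E)

Step 1: Calculate P(E) using law of total probability
P(E) = P(E|H)P(H) + P(E|¬H)P(¬H)
     = 0.7500 × 0.2107 + 0.1750 × 0.7893
     = 0.15802500 + 0.13812750
     = 0.29615250

Step 2: Apply Bayes' theorem
P(H|E) = P(E|H) × P(H) / P(E)
       = 0.15802500 / 0.29615250
       = 0.5336


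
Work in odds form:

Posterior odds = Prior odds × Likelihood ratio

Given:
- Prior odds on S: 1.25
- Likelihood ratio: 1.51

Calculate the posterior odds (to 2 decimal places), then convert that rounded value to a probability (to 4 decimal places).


Step 1: Calculate posterior odds
Posterior odds = Prior odds × LR
               = 1.25 × 1.51
               = 1.89

Step 2: Convert to probability
P(S|E) = Posterior odds / (1 + Posterior odds)
       = 1.89 / (1 + 1.89)
       = 1.89 / 2.89
       = 0.6540

The evidence increased P(S) from 0.5556 to 0.6540.


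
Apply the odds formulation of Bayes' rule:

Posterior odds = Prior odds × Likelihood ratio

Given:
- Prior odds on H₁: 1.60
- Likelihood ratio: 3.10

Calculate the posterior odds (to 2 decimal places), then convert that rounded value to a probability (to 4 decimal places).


Step 1: Calculate posterior odds
Posterior odds = Prior odds × LR
               = 1.60 × 3.10
               = 4.96

Step 2: Convert to probability
P(H₁|E) = Posterior odds / (1 + Posterior odds)
       = 4.96 / (1 + 4.96)
       = 4.96 / 5.96
       = 0.8322

The evidence increased P(H₁) from 0.6154 to 0.8322.


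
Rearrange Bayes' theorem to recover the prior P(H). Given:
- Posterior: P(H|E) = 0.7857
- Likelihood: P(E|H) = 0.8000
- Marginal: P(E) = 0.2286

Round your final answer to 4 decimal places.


From Bayes' theorem: P(H|E) = P(E|H) × P(H) / P(E)

Rearranging for P(H):
P(H) = P(H|E) × P(E) / P(E|H)
     = 0.7857 × 0.2286 / 0.8000
     = 0.17961102 / 0.8000
     = 0.2245


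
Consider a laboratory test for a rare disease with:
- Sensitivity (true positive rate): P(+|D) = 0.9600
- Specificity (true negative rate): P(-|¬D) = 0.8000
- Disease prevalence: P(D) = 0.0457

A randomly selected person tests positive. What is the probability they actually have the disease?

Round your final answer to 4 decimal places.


Let D = has disease, + = positive test

Given:
- P(D) = 0.0457 (prevalence)
- P(+|D) = 0.9600 (sensitivity)
- P(-|¬D) = 0.8000 (specificity)
- P(+|¬D) = 0.2000 (false positive rate = 1 - specificity)

Step 1: Find P(+)
P(+) = P(+|D)P(D) + P(+|¬D)P(¬D)
     = 0.9600 × 0.0457 + 0.2000 × 0.9543
     = 0.04387200 + 0.19086000
     = 0.23473200

Step 2: Apply Bayes' theorem for P(D|+)
P(D|+) = P(+|D)P(D) / P(+)
       = 0.04387200 / 0.23473200
       = 0.1869


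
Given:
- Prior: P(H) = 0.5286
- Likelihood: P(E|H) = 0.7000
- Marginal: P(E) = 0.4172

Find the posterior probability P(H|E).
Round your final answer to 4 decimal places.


Using Bayes' theorem:

P(H|E) = P(E|H) × P(H) / P(E)
       = 0.7000 × 0.5286 / 0.4172
       = 0.37002000 / 0.4172
       = 0.8869

The evidence strengthens our belief in H.
Prior: 0.5286 → Posterior: 0.8869


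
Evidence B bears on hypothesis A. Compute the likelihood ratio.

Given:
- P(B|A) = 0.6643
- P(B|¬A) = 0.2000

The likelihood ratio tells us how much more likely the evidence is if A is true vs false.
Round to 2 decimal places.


Likelihood Ratio (LR) = P(B|A) / P(B|¬A)

LR = 0.6643 / 0.2000
   = 3.32

The evidence is 3.32 times more likely if A is true than if A is false.
Because LR exceeds 1, B is evidence for A.


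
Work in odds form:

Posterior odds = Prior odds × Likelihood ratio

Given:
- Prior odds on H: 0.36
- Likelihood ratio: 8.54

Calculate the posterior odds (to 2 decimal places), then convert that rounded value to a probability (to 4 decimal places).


Step 1: Calculate posterior odds
Posterior odds = Prior odds × LR
               = 0.36 × 8.54
               = 3.07

Step 2: Convert to probability
P(H|E) = Posterior odds / (1 + Posterior odds)
       = 3.07 / (1 + 3.07)
       = 3.07 / 4.07
       = 0.7543

The evidence increased P(H) from 0.2647 to 0.7543.


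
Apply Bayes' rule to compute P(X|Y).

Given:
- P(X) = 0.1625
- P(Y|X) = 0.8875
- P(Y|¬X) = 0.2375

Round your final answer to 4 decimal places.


Bayes' theorem: P(X|Y) = P(Y|X) × P(X) / P(Y)

Step 1: Calculate P(Y) using law of total probability
P(Y) = P(Y|X)P(X) + P(Y|¬X)P(¬X)
     = 0.8875 × 0.1625 + 0.2375 × 0.8375
     = 0.14421875 + 0.19890625
     = 0.34312500

Step 2: Apply Bayes' theorem
P(X|Y) = P(Y|X) × P(X) / P(Y)
       = 0.14421875 / 0.34312500
       = 0.4203


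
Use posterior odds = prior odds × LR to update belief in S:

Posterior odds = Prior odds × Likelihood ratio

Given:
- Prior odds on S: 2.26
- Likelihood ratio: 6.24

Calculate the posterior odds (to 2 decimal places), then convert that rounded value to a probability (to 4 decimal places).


Step 1: Calculate posterior odds
Posterior odds = Prior odds × LR
               = 2.26 × 6.24
               = 14.10

Step 2: Convert to probability
P(S|E) = Posterior odds / (1 + Posterior odds)
       = 14.10 / (1 + 14.10)
       = 14.10 / 15.10
       = 0.9338

The evidence increased P(S) from 0.6933 to 0.9338.


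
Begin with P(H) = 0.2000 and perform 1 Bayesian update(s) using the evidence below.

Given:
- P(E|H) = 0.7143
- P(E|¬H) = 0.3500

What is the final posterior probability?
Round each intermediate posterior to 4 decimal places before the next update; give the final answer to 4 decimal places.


Sequential Bayesian updating:

Initial prior: P(H) = 0.2000

Update 1:
  P(E) = 0.7143 × 0.2000 + 0.3500 × 0.8000 = 0.14286000 + 0.28000000 = 0.42286000
  P(H|E) = 0.14286000 / 0.42286000 = 0.3378

Final posterior: 0.3378


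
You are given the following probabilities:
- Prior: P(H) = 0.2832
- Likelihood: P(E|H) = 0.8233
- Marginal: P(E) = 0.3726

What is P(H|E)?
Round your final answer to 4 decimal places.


Using Bayes' theorem:

P(H|E) = P(E|H) × P(H) / P(E)
       = 0.8233 × 0.2832 / 0.3726
       = 0.23315856 / 0.3726
       = 0.6258

The evidence strengthens our belief in H.
Prior: 0.2832 → Posterior: 0.6258


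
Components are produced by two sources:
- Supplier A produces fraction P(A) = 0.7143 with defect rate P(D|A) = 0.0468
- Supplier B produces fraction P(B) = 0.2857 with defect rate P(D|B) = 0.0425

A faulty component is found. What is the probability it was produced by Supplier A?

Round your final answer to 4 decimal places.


Let A = from Supplier A, D = faulty

Given:
- P(A) = 0.7143, P(B) = 0.2857
- P(D|A) = 0.0468, P(D|B) = 0.0425

Step 1: Find P(D)
P(D) = P(D|A)P(A) + P(D|B)P(B)
     = 0.0468 × 0.7143 + 0.0425 × 0.2857
     = 0.03342924 + 0.01214225
     = 0.04557149

Step 2: Apply Bayes' theorem
P(A|D) = P(D|A)P(A) / P(D)
       = 0.03342924 / 0.04557149
       = 0.7336


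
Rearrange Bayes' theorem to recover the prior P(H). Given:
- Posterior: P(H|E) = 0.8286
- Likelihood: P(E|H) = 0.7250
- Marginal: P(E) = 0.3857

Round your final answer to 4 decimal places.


From Bayes' theorem: P(H|E) = P(E|H) × P(H) / P(E)

Rearranging for P(H):
P(H) = P(H|E) × P(E) / P(E|H)
     = 0.8286 × 0.3857 / 0.7250
     = 0.31959102 / 0.7250
     = 0.4408


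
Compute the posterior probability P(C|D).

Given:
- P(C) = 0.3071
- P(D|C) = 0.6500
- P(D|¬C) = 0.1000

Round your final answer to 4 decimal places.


Bayes' theorem: P(C|D) = P(D|C) × P(C) / P(D)

Step 1: Calculate P(D) using law of total probability
P(D) = P(D|C)P(C) + P(D|¬C)P(¬C)
     = 0.6500 × 0.3071 + 0.1000 × 0.6929
     = 0.19961500 + 0.06929000
     = 0.26890500

Step 2: Apply Bayes' theorem
P(C|D) = P(D|C) × P(C) / P(D)
       = 0.19961500 / 0.26890500
       = 0.7423


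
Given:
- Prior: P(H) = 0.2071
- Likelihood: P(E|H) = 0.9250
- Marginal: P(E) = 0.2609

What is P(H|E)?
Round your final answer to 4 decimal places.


Using Bayes' theorem:

P(H|E) = P(E|H) × P(H) / P(E)
       = 0.9250 × 0.2071 / 0.2609
       = 0.19156750 / 0.2609
       = 0.7343

The evidence strengthens our belief in H.
Prior: 0.2071 → Posterior: 0.7343


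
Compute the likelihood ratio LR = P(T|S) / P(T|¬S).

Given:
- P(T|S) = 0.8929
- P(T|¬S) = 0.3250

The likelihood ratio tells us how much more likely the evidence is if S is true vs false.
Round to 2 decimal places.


Likelihood Ratio (LR) = P(T|S) / P(T|¬S)

LR = 0.8929 / 0.3250
   = 2.75

The evidence is 2.75 times more likely if S is true than if S is false.
Because LR exceeds 1, T is evidence for S.


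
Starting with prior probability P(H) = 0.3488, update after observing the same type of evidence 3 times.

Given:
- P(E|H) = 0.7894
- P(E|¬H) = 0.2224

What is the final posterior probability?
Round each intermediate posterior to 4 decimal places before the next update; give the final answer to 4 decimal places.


Sequential Bayesian updating:

Initial prior: P(H) = 0.3488

Update 1:
  P(E) = 0.7894 × 0.3488 + 0.2224 × 0.6512 = 0.27534272 + 0.14482688 = 0.42016960
  P(H|E) = 0.27534272 / 0.42016960 = 0.6553

Update 2:
  P(E) = 0.7894 × 0.6553 + 0.2224 × 0.3447 = 0.51729382 + 0.07666128 = 0.59395510
  P(H|E) = 0.51729382 / 0.59395510 = 0.8709

Update 3:
  P(E) = 0.7894 × 0.8709 + 0.2224 × 0.1291 = 0.68748846 + 0.02871184 = 0.71620030
  P(H|E) = 0.68748846 / 0.71620030 = 0.9599

Final posterior: 0.9599


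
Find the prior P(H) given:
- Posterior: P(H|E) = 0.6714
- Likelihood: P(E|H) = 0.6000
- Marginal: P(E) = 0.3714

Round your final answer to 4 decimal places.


From Bayes' theorem: P(H|E) = P(E|H) × P(H) / P(E)

Rearranging for P(H):
P(H) = P(H|E) × P(E) / P(E|H)
     = 0.6714 × 0.3714 / 0.6000
     = 0.24935796 / 0.6000
     = 0.4156


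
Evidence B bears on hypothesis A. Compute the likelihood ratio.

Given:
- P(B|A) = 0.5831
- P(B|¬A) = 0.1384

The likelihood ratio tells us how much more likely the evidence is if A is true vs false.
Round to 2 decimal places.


Likelihood Ratio (LR) = P(B|A) / P(B|¬A)

LR = 0.5831 / 0.1384
   = 4.21

The evidence is 4.21 times more likely if A is true than if A is false.
Since LR > 1, the evidence supports A over ¬A.


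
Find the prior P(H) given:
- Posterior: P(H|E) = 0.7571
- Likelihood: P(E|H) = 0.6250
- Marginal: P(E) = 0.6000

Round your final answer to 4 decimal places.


From Bayes' theorem: P(H|E) = P(E|H) × P(H) / P(E)

Rearranging for P(H):
P(H) = P(H|E) × P(E) / P(E|H)
     = 0.7571 × 0.6000 / 0.6250
     = 0.45426000 / 0.6250
     = 0.7268


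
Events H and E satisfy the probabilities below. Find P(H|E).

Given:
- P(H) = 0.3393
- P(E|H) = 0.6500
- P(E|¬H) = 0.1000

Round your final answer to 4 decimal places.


Bayes' theorem: P(H|E) = P(E|H) × P(H) / P(E)

Step 1: Calculate P(E) using law of total probability
P(E) = P(E|H)P(H) + P(E|¬H)P(¬H)
     = 0.6500 × 0.3393 + 0.1000 × 0.6607
     = 0.22054500 + 0.06607000
     = 0.28661500

Step 2: Apply Bayes' theorem
P(H|E) = P(E|H) × P(H) / P(E)
       = 0.22054500 / 0.28661500
       = 0.7695


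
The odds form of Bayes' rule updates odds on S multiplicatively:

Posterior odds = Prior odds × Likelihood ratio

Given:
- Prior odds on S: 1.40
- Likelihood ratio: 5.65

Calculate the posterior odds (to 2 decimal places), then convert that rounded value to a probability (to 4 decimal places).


Step 1: Calculate posterior odds
Posterior odds = Prior odds × LR
               = 1.40 × 5.65
               = 7.91

Step 2: Convert to probability
P(S|E) = Posterior odds / (1 + Posterior odds)
       = 7.91 / (1 + 7.91)
       = 7.91 / 8.91
       = 0.8878

The evidence increased P(S) from 0.5833 to 0.8878.


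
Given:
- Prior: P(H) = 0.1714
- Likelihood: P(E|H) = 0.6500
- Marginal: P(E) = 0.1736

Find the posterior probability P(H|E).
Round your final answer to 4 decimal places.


Using Bayes' theorem:

P(H|E) = P(E|H) × P(H) / P(E)
       = 0.6500 × 0.1714 / 0.1736
       = 0.11141000 / 0.1736
       = 0.6418

The evidence strengthens our belief in H.
Prior: 0.1714 → Posterior: 0.6418


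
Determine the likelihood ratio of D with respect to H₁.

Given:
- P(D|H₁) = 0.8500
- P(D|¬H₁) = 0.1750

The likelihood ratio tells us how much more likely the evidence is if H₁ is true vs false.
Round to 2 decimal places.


Likelihood Ratio (LR) = P(D|H₁) / P(D|¬H₁)

LR = 0.8500 / 0.1750
   = 4.86

The evidence is 4.86 times more likely if H₁ is true than if H₁ is false.
Because LR exceeds 1, D is evidence for H₁.


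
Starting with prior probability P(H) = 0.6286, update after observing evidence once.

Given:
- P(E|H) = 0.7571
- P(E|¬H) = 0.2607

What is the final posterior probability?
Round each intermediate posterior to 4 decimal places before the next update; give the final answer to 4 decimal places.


Sequential Bayesian updating:

Initial prior: P(H) = 0.6286

Update 1:
  P(E) = 0.7571 × 0.6286 + 0.2607 × 0.3714 = 0.47591306 + 0.09682398 = 0.57273704
  P(H|E) = 0.47591306 / 0.57273704 = 0.8309

Final posterior: 0.8309


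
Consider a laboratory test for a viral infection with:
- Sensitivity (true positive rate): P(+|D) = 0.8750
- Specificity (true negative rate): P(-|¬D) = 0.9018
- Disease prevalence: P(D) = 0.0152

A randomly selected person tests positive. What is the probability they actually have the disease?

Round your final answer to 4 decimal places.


Let D = has disease, + = positive test

Given:
- P(D) = 0.0152 (prevalence)
- P(+|D) = 0.8750 (sensitivity)
- P(-|¬D) = 0.9018 (specificity)
- P(+|¬D) = 0.0982 (false positive rate = 1 - specificity)

Step 1: Find P(+)
P(+) = P(+|D)P(D) + P(+|¬D)P(¬D)
     = 0.8750 × 0.0152 + 0.0982 × 0.9848
     = 0.01330000 + 0.09670736
     = 0.11000736

Step 2: Apply Bayes' theorem for P(D|+)
P(D|+) = P(+|D)P(D) / P(+)
       = 0.01330000 / 0.11000736
       = 0.1209


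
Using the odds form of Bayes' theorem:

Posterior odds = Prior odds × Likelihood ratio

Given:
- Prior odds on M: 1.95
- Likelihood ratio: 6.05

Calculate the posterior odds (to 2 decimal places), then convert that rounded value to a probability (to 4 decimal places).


Step 1: Calculate posterior odds
Posterior odds = Prior odds × LR
               = 1.95 × 6.05
               = 11.80

Step 2: Convert to probability
P(M|E) = Posterior odds / (1 + Posterior odds)
       = 11.80 / (1 + 11.80)
       = 11.80 / 12.80
       = 0.9219

The evidence increased P(M) from 0.6610 to 0.9219.


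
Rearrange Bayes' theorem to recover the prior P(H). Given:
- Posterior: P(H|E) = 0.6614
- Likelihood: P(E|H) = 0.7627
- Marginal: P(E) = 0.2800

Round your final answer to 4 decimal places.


From Bayes' theorem: P(H|E) = P(E|H) × P(H) / P(E)

Rearranging for P(H):
P(H) = P(H|E) × P(E) / P(E|H)
     = 0.6614 × 0.2800 / 0.7627
     = 0.18519200 / 0.7627
     = 0.2428


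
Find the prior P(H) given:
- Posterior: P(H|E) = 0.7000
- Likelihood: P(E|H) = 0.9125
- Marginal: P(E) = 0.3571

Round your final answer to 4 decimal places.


From Bayes' theorem: P(H|E) = P(E|H) × P(H) / P(E)

Rearranging for P(H):
P(H) = P(H|E) × P(E) / P(E|H)
     = 0.7000 × 0.3571 / 0.9125
     = 0.24997000 / 0.9125
     = 0.2739


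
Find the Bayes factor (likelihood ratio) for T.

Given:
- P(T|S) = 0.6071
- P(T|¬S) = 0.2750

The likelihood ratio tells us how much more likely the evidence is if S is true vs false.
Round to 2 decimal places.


Likelihood Ratio (LR) = P(T|S) / P(T|¬S)

LR = 0.6071 / 0.2750
   = 2.21

The evidence is 2.21 times more likely if S is true than if S is false.
LR > 1, so observing T raises the odds in favor of S.


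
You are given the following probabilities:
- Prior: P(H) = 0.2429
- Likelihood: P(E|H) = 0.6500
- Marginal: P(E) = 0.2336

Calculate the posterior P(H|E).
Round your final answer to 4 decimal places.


Using Bayes' theorem:

P(H|E) = P(E|H) × P(H) / P(E)
       = 0.6500 × 0.2429 / 0.2336
       = 0.15788500 / 0.2336
       = 0.6759

The evidence strengthens our belief in H.
Prior: 0.2429 → Posterior: 0.6759


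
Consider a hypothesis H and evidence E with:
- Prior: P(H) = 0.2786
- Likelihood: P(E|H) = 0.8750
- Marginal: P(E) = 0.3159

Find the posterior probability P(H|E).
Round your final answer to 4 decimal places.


Using Bayes' theorem:

P(H|E) = P(E|H) × P(H) / P(E)
       = 0.8750 × 0.2786 / 0.3159
       = 0.24377500 / 0.3159
       = 0.7717

The evidence strengthens our belief in H.
Prior: 0.2786 → Posterior: 0.7717


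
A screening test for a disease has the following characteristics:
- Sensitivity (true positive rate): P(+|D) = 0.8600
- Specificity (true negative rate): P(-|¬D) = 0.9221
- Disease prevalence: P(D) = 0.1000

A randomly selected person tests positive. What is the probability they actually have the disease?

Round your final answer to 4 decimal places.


Let D = has disease, + = positive test

Given:
- P(D) = 0.1000 (prevalence)
- P(+|D) = 0.8600 (sensitivity)
- P(-|¬D) = 0.9221 (specificity)
- P(+|¬D) = 0.0779 (false positive rate = 1 - specificity)

Step 1: Find P(+)
P(+) = P(+|D)P(D) + P(+|¬D)P(¬D)
     = 0.8600 × 0.1000 + 0.0779 × 0.9000
     = 0.08600000 + 0.07011000
     = 0.15611000

Step 2: Apply Bayes' theorem for P(D|+)
P(D|+) = P(+|D)P(D) / P(+)
       = 0.08600000 / 0.15611000
       = 0.5509


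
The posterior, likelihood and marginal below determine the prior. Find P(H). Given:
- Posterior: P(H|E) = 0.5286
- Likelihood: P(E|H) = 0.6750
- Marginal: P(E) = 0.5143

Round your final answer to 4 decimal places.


From Bayes' theorem: P(H|E) = P(E|H) × P(H) / P(E)

Rearranging for P(H):
P(H) = P(H|E) × P(E) / P(E|H)
     = 0.5286 × 0.5143 / 0.6750
     = 0.27185898 / 0.6750
     = 0.4028


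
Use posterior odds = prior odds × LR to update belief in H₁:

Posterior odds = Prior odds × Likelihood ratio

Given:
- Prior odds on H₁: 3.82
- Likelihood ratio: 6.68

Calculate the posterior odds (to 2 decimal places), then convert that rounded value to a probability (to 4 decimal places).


Step 1: Calculate posterior odds
Posterior odds = Prior odds × LR
               = 3.82 × 6.68
               = 25.52

Step 2: Convert to probability
P(H₁|E) = Posterior odds / (1 + Posterior odds)
       = 25.52 / (1 + 25.52)
       = 25.52 / 26.52
       = 0.9623

The evidence increased P(H₁) from 0.7925 to 0.9623.


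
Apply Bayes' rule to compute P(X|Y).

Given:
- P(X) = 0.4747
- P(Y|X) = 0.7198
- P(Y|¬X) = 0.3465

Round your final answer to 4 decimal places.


Bayes' theorem: P(X|Y) = P(Y|X) × P(X) / P(Y)

Step 1: Calculate P(Y) using law of total probability
P(Y) = P(Y|X)P(X) + P(Y|¬X)P(¬X)
     = 0.7198 × 0.4747 + 0.3465 × 0.5253
     = 0.34168906 + 0.18201645
     = 0.52370551

Step 2: Apply Bayes' theorem
P(X|Y) = P(Y|X) × P(X) / P(Y)
       = 0.34168906 / 0.52370551
       = 0.6524


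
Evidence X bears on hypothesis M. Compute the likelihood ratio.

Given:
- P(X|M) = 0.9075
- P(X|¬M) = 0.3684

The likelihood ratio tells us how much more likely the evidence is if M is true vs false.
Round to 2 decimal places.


Likelihood Ratio (LR) = P(X|M) / P(X|¬M)

LR = 0.9075 / 0.3684
   = 2.46

The evidence is 2.46 times more likely if M is true than if M is false.
Because LR exceeds 1, X is evidence for M.


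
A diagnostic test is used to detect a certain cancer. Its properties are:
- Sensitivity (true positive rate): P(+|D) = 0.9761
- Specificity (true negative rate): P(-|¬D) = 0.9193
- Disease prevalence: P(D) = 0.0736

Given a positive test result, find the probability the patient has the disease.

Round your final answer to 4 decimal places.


Let D = has disease, + = positive test

Given:
- P(D) = 0.0736 (prevalence)
- P(+|D) = 0.9761 (sensitivity)
- P(-|¬D) = 0.9193 (specificity)
- P(+|¬D) = 0.0807 (false positive rate = 1 - specificity)

Step 1: Find P(+)
P(+) = P(+|D)P(D) + P(+|¬D)P(¬D)
     = 0.9761 × 0.0736 + 0.0807 × 0.9264
     = 0.07184096 + 0.07476048
     = 0.14660144

Step 2: Apply Bayes' theorem for P(D|+)
P(D|+) = P(+|D)P(D) / P(+)
       = 0.07184096 / 0.14660144
       = 0.4900


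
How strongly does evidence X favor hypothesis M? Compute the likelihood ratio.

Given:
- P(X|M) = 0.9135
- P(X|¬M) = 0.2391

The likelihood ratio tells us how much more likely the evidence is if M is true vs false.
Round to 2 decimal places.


Likelihood Ratio (LR) = P(X|M) / P(X|¬M)

LR = 0.9135 / 0.2391
   = 3.82

The evidence is 3.82 times more likely if M is true than if M is false.
Since LR > 1, the evidence supports M over ¬M.


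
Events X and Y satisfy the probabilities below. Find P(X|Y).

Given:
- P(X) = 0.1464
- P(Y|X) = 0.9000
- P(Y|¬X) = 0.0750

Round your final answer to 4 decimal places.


Bayes' theorem: P(X|Y) = P(Y|X) × P(X) / P(Y)

Step 1: Calculate P(Y) using law of total probability
P(Y) = P(Y|X)P(X) + P(Y|¬X)P(¬X)
     = 0.9000 × 0.1464 + 0.0750 × 0.8536
     = 0.13176000 + 0.06402000
     = 0.19578000

Step 2: Apply Bayes' theorem
P(X|Y) = P(Y|X) × P(X) / P(Y)
       = 0.13176000 / 0.19578000
       = 0.6730


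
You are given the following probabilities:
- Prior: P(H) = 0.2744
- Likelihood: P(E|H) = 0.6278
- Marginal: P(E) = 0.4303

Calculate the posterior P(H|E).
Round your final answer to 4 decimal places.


Using Bayes' theorem:

P(H|E) = P(E|H) × P(H) / P(E)
       = 0.6278 × 0.2744 / 0.4303
       = 0.17226832 / 0.4303
       = 0.4003

The evidence strengthens our belief in H.
Prior: 0.2744 → Posterior: 0.4003


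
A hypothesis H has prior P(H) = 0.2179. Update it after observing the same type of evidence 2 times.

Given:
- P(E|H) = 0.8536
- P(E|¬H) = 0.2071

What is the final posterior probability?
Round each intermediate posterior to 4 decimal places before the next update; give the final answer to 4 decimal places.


Sequential Bayesian updating:

Initial prior: P(H) = 0.2179

Update 1:
  P(E) = 0.8536 × 0.2179 + 0.2071 × 0.7821 = 0.18599944 + 0.16197291 = 0.34797235
  P(H|E) = 0.18599944 / 0.34797235 = 0.5345

Update 2:
  P(E) = 0.8536 × 0.5345 + 0.2071 × 0.4655 = 0.45624920 + 0.09640505 = 0.55265425
  P(H|E) = 0.45624920 / 0.55265425 = 0.8256

Final posterior: 0.8256


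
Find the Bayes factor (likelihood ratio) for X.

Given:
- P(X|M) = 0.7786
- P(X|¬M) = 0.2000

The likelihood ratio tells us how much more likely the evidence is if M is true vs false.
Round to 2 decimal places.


Likelihood Ratio (LR) = P(X|M) / P(X|¬M)

LR = 0.7786 / 0.2000
   = 3.89

The evidence is 3.89 times more likely if M is true than if M is false.
LR > 1, so observing X raises the odds in favor of M.


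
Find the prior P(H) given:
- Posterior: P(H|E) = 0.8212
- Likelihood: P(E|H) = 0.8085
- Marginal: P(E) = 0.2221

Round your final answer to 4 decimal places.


From Bayes' theorem: P(H|E) = P(E|H) × P(H) / P(E)

Rearranging for P(H):
P(H) = P(H|E) × P(E) / P(E|H)
     = 0.8212 × 0.2221 / 0.8085
     = 0.18238852 / 0.8085
     = 0.2256


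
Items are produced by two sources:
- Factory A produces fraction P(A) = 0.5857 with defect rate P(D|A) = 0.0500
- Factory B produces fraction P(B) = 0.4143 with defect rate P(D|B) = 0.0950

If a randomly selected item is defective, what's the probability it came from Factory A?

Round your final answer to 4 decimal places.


Let A = from Factory A, D = defective

Given:
- P(A) = 0.5857, P(B) = 0.4143
- P(D|A) = 0.0500, P(D|B) = 0.0950

Step 1: Find P(D)
P(D) = P(D|A)P(A) + P(D|B)P(B)
     = 0.0500 × 0.5857 + 0.0950 × 0.4143
     = 0.02928500 + 0.03935850
     = 0.06864350

Step 2: Apply Bayes' theorem
P(A|D) = P(D|A)P(A) / P(D)
       = 0.02928500 / 0.06864350
       = 0.4266


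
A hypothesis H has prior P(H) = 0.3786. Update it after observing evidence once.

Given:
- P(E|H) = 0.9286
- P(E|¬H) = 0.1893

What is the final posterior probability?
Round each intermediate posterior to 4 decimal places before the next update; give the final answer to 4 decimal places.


Sequential Bayesian updating:

Initial prior: P(H) = 0.3786

Update 1:
  P(E) = 0.9286 × 0.3786 + 0.1893 × 0.6214 = 0.35156796 + 0.11763102 = 0.46919898
  P(H|E) = 0.35156796 / 0.46919898 = 0.7493

Final posterior: 0.7493


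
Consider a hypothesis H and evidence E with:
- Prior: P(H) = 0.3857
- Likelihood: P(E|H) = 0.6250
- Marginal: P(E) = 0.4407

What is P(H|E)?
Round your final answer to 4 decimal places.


Using Bayes' theorem:

P(H|E) = P(E|H) × P(H) / P(E)
       = 0.6250 × 0.3857 / 0.4407
       = 0.24106250 / 0.4407
       = 0.5470

The evidence strengthens our belief in H.
Prior: 0.3857 → Posterior: 0.5470


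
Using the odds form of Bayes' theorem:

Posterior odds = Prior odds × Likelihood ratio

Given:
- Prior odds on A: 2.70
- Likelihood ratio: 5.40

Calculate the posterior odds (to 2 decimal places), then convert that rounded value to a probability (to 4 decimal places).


Step 1: Calculate posterior odds
Posterior odds = Prior odds × LR
               = 2.70 × 5.40
               = 14.58

Step 2: Convert to probability
P(A|E) = Posterior odds / (1 + Posterior odds)
       = 14.58 / (1 + 14.58)
       = 14.58 / 15.58
       = 0.9358

The evidence increased P(A) from 0.7297 to 0.9358.


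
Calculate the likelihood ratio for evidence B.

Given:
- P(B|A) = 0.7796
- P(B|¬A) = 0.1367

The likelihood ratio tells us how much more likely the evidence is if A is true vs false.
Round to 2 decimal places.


Likelihood Ratio (LR) = P(B|A) / P(B|¬A)

LR = 0.7796 / 0.1367
   = 5.70

The evidence is 5.70 times more likely if A is true than if A is false.
Since LR > 1, the evidence supports A over ¬A.


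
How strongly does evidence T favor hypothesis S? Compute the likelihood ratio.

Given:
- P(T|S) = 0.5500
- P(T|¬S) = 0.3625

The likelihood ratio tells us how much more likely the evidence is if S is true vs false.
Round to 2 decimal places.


Likelihood Ratio (LR) = P(T|S) / P(T|¬S)

LR = 0.5500 / 0.3625
   = 1.52

The evidence is 1.52 times more likely if S is true than if S is false.
Since LR > 1, the evidence supports S over ¬S.


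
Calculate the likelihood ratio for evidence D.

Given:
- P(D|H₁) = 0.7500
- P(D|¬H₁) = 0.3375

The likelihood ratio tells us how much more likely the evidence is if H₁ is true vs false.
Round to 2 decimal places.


Likelihood Ratio (LR) = P(D|H₁) / P(D|¬H₁)

LR = 0.7500 / 0.3375
   = 2.22

The evidence is 2.22 times more likely if H₁ is true than if H₁ is false.
Because LR exceeds 1, D is evidence for H₁.


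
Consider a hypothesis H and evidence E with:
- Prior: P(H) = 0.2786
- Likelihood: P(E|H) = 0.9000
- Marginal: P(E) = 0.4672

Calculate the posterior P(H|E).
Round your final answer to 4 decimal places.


Using Bayes' theorem:

P(H|E) = P(E|H) × P(H) / P(E)
       = 0.9000 × 0.2786 / 0.4672
       = 0.25074000 / 0.4672
       = 0.5367

The evidence strengthens our belief in H.
Prior: 0.2786 → Posterior: 0.5367


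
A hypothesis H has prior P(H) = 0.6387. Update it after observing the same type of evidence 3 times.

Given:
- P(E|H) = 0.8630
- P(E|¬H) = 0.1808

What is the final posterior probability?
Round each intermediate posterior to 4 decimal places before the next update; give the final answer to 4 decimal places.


Sequential Bayesian updating:

Initial prior: P(H) = 0.6387

Update 1:
  P(E) = 0.8630 × 0.6387 + 0.1808 × 0.3613 = 0.55119810 + 0.06532304 = 0.61652114
  P(H|E) = 0.55119810 / 0.61652114 = 0.8940

Update 2:
  P(E) = 0.8630 × 0.8940 + 0.1808 × 0.1060 = 0.77152200 + 0.01916480 = 0.79068680
  P(H|E) = 0.77152200 / 0.79068680 = 0.9758

Update 3:
  P(E) = 0.8630 × 0.9758 + 0.1808 × 0.0242 = 0.84211540 + 0.00437536 = 0.84649076
  P(H|E) = 0.84211540 / 0.84649076 = 0.9948

Final posterior: 0.9948


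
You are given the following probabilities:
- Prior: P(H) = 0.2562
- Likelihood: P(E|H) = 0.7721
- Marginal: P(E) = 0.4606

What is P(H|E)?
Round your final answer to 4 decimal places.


Using Bayes' theorem:

P(H|E) = P(E|H) × P(H) / P(E)
       = 0.7721 × 0.2562 / 0.4606
       = 0.19781202 / 0.4606
       = 0.4295

The evidence strengthens our belief in H.
Prior: 0.2562 → Posterior: 0.4295


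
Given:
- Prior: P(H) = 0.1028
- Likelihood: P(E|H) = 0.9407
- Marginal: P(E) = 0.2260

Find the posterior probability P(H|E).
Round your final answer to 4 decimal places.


Using Bayes' theorem:

P(H|E) = P(E|H) × P(H) / P(E)
       = 0.9407 × 0.1028 / 0.2260
       = 0.09670396 / 0.2260
       = 0.4279

The evidence strengthens our belief in H.
Prior: 0.1028 → Posterior: 0.4279


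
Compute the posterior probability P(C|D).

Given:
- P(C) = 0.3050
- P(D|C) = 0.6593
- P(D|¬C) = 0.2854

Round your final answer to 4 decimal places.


Bayes' theorem: P(C|D) = P(D|C) × P(C) / P(D)

Step 1: Calculate P(D) using law of total probability
P(D) = P(D|C)P(C) + P(D|¬C)P(¬C)
     = 0.6593 × 0.3050 + 0.2854 × 0.6950
     = 0.20108650 + 0.19835300
     = 0.39943950

Step 2: Apply Bayes' theorem
P(C|D) = P(D|C) × P(C) / P(D)
       = 0.20108650 / 0.39943950
       = 0.5034


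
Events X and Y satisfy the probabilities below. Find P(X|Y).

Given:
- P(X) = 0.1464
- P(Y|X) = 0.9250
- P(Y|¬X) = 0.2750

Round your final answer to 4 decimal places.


Bayes' theorem: P(X|Y) = P(Y|X) × P(X) / P(Y)

Step 1: Calculate P(Y) using law of total probability
P(Y) = P(Y|X)P(X) + P(Y|¬X)P(¬X)
     = 0.9250 × 0.1464 + 0.2750 × 0.8536
     = 0.13542000 + 0.23474000
     = 0.37016000

Step 2: Apply Bayes' theorem
P(X|Y) = P(Y|X) × P(X) / P(Y)
       = 0.13542000 / 0.37016000
       = 0.3658


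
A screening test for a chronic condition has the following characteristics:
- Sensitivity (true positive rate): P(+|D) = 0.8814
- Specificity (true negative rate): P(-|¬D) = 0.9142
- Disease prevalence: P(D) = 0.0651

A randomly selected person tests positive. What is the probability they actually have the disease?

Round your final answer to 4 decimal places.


Let D = has disease, + = positive test

Given:
- P(D) = 0.0651 (prevalence)
- P(+|D) = 0.8814 (sensitivity)
- P(-|¬D) = 0.9142 (specificity)
- P(+|¬D) = 0.0858 (false positive rate = 1 - specificity)

Step 1: Find P(+)
P(+) = P(+|D)P(D) + P(+|¬D)P(¬D)
     = 0.8814 × 0.0651 + 0.0858 × 0.9349
     = 0.05737914 + 0.08021442
     = 0.13759356

Step 2: Apply Bayes' theorem for P(D|+)
P(D|+) = P(+|D)P(D) / P(+)
       = 0.05737914 / 0.13759356
       = 0.4170


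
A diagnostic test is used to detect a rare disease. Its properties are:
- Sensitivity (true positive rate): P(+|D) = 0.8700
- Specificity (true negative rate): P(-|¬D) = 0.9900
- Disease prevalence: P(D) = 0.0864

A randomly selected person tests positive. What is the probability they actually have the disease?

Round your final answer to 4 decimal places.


Let D = has disease, + = positive test

Given:
- P(D) = 0.0864 (prevalence)
- P(+|D) = 0.8700 (sensitivity)
- P(-|¬D) = 0.9900 (specificity)
- P(+|¬D) = 0.0100 (false positive rate = 1 - specificity)

Step 1: Find P(+)
P(+) = P(+|D)P(D) + P(+|¬D)P(¬D)
     = 0.8700 × 0.0864 + 0.0100 × 0.9136
     = 0.07516800 + 0.00913600
     = 0.08430400

Step 2: Apply Bayes' theorem for P(D|+)
P(D|+) = P(+|D)P(D) / P(+)
       = 0.07516800 / 0.08430400
       = 0.8916


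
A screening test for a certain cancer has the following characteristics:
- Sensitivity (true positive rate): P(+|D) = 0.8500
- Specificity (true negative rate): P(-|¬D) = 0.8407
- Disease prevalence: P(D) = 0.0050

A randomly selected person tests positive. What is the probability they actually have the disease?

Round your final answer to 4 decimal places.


Let D = has disease, + = positive test

Given:
- P(D) = 0.0050 (prevalence)
- P(+|D) = 0.8500 (sensitivity)
- P(-|¬D) = 0.8407 (specificity)
- P(+|¬D) = 0.1593 (false positive rate = 1 - specificity)

Step 1: Find P(+)
P(+) = P(+|D)P(D) + P(+|¬D)P(¬D)
     = 0.8500 × 0.0050 + 0.1593 × 0.9950
     = 0.00425000 + 0.15850350
     = 0.16275350

Step 2: Apply Bayes' theorem for P(D|+)
P(D|+) = P(+|D)P(D) / P(+)
       = 0.00425000 / 0.16275350
       = 0.0261


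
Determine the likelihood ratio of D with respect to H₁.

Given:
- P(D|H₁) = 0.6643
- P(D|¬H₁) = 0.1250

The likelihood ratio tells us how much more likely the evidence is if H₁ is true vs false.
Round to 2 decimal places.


Likelihood Ratio (LR) = P(D|H₁) / P(D|¬H₁)

LR = 0.6643 / 0.1250
   = 5.31

The evidence is 5.31 times more likely if H₁ is true than if H₁ is false.
Because LR exceeds 1, D is evidence for H₁.


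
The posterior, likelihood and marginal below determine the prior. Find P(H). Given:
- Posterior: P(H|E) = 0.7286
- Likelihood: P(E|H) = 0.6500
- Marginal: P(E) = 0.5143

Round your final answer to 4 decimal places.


From Bayes' theorem: P(H|E) = P(E|H) × P(H) / P(E)

Rearranging for P(H):
P(H) = P(H|E) × P(E) / P(E|H)
     = 0.7286 × 0.5143 / 0.6500
     = 0.37471898 / 0.6500
     = 0.5765


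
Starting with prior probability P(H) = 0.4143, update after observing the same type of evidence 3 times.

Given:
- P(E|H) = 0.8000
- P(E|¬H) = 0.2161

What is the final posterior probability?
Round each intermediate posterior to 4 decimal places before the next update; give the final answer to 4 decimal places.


Sequential Bayesian updating:

Initial prior: P(H) = 0.4143

Update 1:
  P(E) = 0.8000 × 0.4143 + 0.2161 × 0.5857 = 0.33144000 + 0.12656977 = 0.45800977
  P(H|E) = 0.33144000 / 0.45800977 = 0.7237

Update 2:
  P(E) = 0.8000 × 0.7237 + 0.2161 × 0.2763 = 0.57896000 + 0.05970843 = 0.63866843
  P(H|E) = 0.57896000 / 0.63866843 = 0.9065

Update 3:
  P(E) = 0.8000 × 0.9065 + 0.2161 × 0.0935 = 0.72520000 + 0.02020535 = 0.74540535
  P(H|E) = 0.72520000 / 0.74540535 = 0.9729

Final posterior: 0.9729


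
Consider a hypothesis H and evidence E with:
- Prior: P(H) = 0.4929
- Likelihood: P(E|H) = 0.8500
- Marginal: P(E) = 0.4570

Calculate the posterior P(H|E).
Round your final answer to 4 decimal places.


Using Bayes' theorem:

P(H|E) = P(E|H) × P(H) / P(E)
       = 0.8500 × 0.4929 / 0.4570
       = 0.41896500 / 0.4570
       = 0.9168

The evidence strengthens our belief in H.
Prior: 0.4929 → Posterior: 0.9168


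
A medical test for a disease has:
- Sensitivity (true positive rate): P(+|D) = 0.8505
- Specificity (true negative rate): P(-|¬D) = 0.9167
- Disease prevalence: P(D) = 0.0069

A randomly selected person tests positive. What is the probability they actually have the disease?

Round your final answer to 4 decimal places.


Let D = has disease, + = positive test

Given:
- P(D) = 0.0069 (prevalence)
- P(+|D) = 0.8505 (sensitivity)
- P(-|¬D) = 0.9167 (specificity)
- P(+|¬D) = 0.0833 (false positive rate = 1 - specificity)

Step 1: Find P(+)
P(+) = P(+|D)P(D) + P(+|¬D)P(¬D)
     = 0.8505 × 0.0069 + 0.0833 × 0.9931
     = 0.00586845 + 0.08272523
     = 0.08859368

Step 2: Apply Bayes' theorem for P(D|+)
P(D|+) = P(+|D)P(D) / P(+)
       = 0.00586845 / 0.08859368
       = 0.0662


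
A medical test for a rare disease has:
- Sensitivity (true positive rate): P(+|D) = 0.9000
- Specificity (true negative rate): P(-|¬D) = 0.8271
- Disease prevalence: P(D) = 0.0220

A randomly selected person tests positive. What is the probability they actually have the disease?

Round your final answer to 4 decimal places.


Let D = has disease, + = positive test

Given:
- P(D) = 0.0220 (prevalence)
- P(+|D) = 0.9000 (sensitivity)
- P(-|¬D) = 0.8271 (specificity)
- P(+|¬D) = 0.1729 (false positive rate = 1 - specificity)

Step 1: Find P(+)
P(+) = P(+|D)P(D) + P(+|¬D)P(¬D)
     = 0.9000 × 0.0220 + 0.1729 × 0.9780
     = 0.01980000 + 0.16909620
     = 0.18889620

Step 2: Apply Bayes' theorem for P(D|+)
P(D|+) = P(+|D)P(D) / P(+)
       = 0.01980000 / 0.18889620
       = 0.1048


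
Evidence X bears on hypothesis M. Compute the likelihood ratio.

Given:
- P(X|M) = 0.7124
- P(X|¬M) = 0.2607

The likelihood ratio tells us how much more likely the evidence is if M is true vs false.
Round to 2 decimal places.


Likelihood Ratio (LR) = P(X|M) / P(X|¬M)

LR = 0.7124 / 0.2607
   = 2.73

The evidence is 2.73 times more likely if M is true than if M is false.
LR > 1, so observing X raises the odds in favor of M.


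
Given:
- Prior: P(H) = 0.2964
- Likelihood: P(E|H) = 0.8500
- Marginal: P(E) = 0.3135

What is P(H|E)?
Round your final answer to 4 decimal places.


Using Bayes' theorem:

P(H|E) = P(E|H) × P(H) / P(E)
       = 0.8500 × 0.2964 / 0.3135
       = 0.25194000 / 0.3135
       = 0.8036

The evidence strengthens our belief in H.
Prior: 0.2964 → Posterior: 0.8036


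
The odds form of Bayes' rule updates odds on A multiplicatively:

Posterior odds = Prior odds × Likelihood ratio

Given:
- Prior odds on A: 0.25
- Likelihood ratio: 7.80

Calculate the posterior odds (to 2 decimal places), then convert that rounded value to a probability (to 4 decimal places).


Step 1: Calculate posterior odds
Posterior odds = Prior odds × LR
               = 0.25 × 7.80
               = 1.95

Step 2: Convert to probability
P(A|E) = Posterior odds / (1 + Posterior odds)
       = 1.95 / (1 + 1.95)
       = 1.95 / 2.95
       = 0.6610

The evidence increased P(A) from 0.2000 to 0.6610.


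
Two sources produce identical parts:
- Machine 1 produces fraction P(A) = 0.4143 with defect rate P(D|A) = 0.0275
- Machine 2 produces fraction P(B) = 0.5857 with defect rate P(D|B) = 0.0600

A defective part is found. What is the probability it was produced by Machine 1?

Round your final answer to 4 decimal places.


Let A = from Machine 1, D = defective

Given:
- P(A) = 0.4143, P(B) = 0.5857
- P(D|A) = 0.0275, P(D|B) = 0.0600

Step 1: Find P(D)
P(D) = P(D|A)P(A) + P(D|B)P(B)
     = 0.0275 × 0.4143 + 0.0600 × 0.5857
     = 0.01139325 + 0.03514200
     = 0.04653525

Step 2: Apply Bayes' theorem
P(A|D) = P(D|A)P(A) / P(D)
       = 0.01139325 / 0.04653525
       = 0.2448


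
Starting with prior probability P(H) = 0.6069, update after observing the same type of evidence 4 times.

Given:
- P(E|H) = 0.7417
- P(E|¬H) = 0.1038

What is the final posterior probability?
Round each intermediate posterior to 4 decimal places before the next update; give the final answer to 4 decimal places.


Sequential Bayesian updating:

Initial prior: P(H) = 0.6069

Update 1:
  P(E) = 0.7417 × 0.6069 + 0.1038 × 0.3931 = 0.45013773 + 0.04080378 = 0.49094151
  P(H|E) = 0.45013773 / 0.49094151 = 0.9169

Update 2:
  P(E) = 0.7417 × 0.9169 + 0.1038 × 0.0831 = 0.68006473 + 0.00862578 = 0.68869051
  P(H|E) = 0.68006473 / 0.68869051 = 0.9875

Update 3:
  P(E) = 0.7417 × 0.9875 + 0.1038 × 0.0125 = 0.73242875 + 0.00129750 = 0.73372625
  P(H|E) = 0.73242875 / 0.73372625 = 0.9982

Update 4:
  P(E) = 0.7417 × 0.9982 + 0.1038 × 0.0018 = 0.74036494 + 0.00018684 = 0.74055178
  P(H|E) = 0.74036494 / 0.74055178 = 0.9997

Final posterior: 0.9997


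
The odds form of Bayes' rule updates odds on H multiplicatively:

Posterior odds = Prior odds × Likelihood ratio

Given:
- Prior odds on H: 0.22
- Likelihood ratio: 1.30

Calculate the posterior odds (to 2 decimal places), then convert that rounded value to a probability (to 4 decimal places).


Step 1: Calculate posterior odds
Posterior odds = Prior odds × LR
               = 0.22 × 1.30
               = 0.29

Step 2: Convert to probability
P(H|E) = Posterior odds / (1 + Posterior odds)
       = 0.29 / (1 + 0.29)
       = 0.29 / 1.29
       = 0.2248

The evidence increased P(H) from 0.1803 to 0.2248.
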